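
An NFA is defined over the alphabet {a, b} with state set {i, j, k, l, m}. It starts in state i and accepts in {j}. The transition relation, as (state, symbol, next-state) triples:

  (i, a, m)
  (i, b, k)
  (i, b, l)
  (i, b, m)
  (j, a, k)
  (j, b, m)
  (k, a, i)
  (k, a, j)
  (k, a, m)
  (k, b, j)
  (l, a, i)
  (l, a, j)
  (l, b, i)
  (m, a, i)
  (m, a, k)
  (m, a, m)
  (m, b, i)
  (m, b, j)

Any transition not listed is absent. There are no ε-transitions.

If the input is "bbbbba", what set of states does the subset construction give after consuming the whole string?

Start in {i}.
Read 'b': {i} → {k, l, m}.
Read 'b': {k, l, m} → {i, j}.
Read 'b': {i, j} → {k, l, m}.
Read 'b': {k, l, m} → {i, j}.
Read 'b': {i, j} → {k, l, m}.
Read 'a': {k, l, m} → {i, j, k, m}.

{i, j, k, m}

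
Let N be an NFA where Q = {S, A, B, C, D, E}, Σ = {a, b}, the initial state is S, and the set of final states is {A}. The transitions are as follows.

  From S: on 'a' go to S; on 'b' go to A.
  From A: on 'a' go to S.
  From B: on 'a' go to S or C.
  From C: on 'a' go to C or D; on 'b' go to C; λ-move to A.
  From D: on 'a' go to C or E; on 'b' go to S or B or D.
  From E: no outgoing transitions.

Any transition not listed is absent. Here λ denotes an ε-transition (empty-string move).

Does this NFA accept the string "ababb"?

No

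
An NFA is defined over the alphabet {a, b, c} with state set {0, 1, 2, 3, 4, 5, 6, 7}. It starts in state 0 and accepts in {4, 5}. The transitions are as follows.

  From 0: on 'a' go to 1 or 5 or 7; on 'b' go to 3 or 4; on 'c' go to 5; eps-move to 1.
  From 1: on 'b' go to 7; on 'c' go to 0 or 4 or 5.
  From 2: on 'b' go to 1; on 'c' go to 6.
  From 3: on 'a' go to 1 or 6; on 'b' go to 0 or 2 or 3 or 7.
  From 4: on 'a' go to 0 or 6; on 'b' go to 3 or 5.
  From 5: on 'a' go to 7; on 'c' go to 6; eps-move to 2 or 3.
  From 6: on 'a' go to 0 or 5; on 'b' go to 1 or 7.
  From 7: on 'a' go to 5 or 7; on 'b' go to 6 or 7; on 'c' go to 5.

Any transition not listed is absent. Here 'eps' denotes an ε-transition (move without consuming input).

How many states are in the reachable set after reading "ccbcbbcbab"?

Start: ε-closure({0}) = {0, 1}.
Read 'c': 0→{5}, 1→{0, 4, 5}; union {0, 4, 5}; ε-closure = {0, 1, 2, 3, 4, 5}.
Read 'c': 0→{5}, 1→{0, 4, 5}, 2→{6}, 3→∅, 4→∅, 5→{6}; union {0, 4, 5, 6}; ε-closure = {0, 1, 2, 3, 4, 5, 6}.
Read 'b': 0→{3, 4}, 1→{7}, 2→{1}, 3→{0, 2, 3, 7}, 4→{3, 5}, 5→∅, 6→{1, 7}; now {0, 1, 2, 3, 4, 5, 7}.
Read 'c': 0→{5}, 1→{0, 4, 5}, 2→{6}, 3→∅, 4→∅, 5→{6}, 7→{5}; union {0, 4, 5, 6}; ε-closure = {0, 1, 2, 3, 4, 5, 6}.
Read 'b': 0→{3, 4}, 1→{7}, 2→{1}, 3→{0, 2, 3, 7}, 4→{3, 5}, 5→∅, 6→{1, 7}; now {0, 1, 2, 3, 4, 5, 7}.
Read 'b': 0→{3, 4}, 1→{7}, 2→{1}, 3→{0, 2, 3, 7}, 4→{3, 5}, 5→∅, 7→{6, 7}; now {0, 1, 2, 3, 4, 5, 6, 7}.
Read 'c': 0→{5}, 1→{0, 4, 5}, 2→{6}, 3→∅, 4→∅, 5→{6}, 6→∅, 7→{5}; union {0, 4, 5, 6}; ε-closure = {0, 1, 2, 3, 4, 5, 6}.
Read 'b': 0→{3, 4}, 1→{7}, 2→{1}, 3→{0, 2, 3, 7}, 4→{3, 5}, 5→∅, 6→{1, 7}; now {0, 1, 2, 3, 4, 5, 7}.
Read 'a': 0→{1, 5, 7}, 1→∅, 2→∅, 3→{1, 6}, 4→{0, 6}, 5→{7}, 7→{5, 7}; union {0, 1, 5, 6, 7}; ε-closure = {0, 1, 2, 3, 5, 6, 7}.
Read 'b': 0→{3, 4}, 1→{7}, 2→{1}, 3→{0, 2, 3, 7}, 5→∅, 6→{1, 7}, 7→{6, 7}; now {0, 1, 2, 3, 4, 6, 7}.
That set has 7 states.

7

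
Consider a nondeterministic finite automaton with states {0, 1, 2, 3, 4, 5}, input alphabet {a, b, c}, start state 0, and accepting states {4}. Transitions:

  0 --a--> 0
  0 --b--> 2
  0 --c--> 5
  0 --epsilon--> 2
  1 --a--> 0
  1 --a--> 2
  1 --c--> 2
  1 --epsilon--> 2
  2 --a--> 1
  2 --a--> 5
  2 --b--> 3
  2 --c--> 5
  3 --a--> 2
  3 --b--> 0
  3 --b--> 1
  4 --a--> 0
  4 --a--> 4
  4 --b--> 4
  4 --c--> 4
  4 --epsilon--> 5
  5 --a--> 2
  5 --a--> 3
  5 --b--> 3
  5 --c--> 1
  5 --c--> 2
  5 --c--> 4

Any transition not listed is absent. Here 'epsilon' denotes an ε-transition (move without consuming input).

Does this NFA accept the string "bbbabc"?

No

Start: ε-closure({0}) = {0, 2}.
Read 'b': 0→{2}, 2→{3}; now {2, 3}.
Read 'b': 2→{3}, 3→{0, 1}; union {0, 1, 3}; ε-closure = {0, 1, 2, 3}.
Read 'b': 0→{2}, 1→∅, 2→{3}, 3→{0, 1}; now {0, 1, 2, 3}.
Read 'a': 0→{0}, 1→{0, 2}, 2→{1, 5}, 3→{2}; now {0, 1, 2, 5}.
Read 'b': 0→{2}, 1→∅, 2→{3}, 5→{3}; now {2, 3}.
Read 'c': 2→{5}, 3→∅; now {5}.
The final set {5} contains no accepting state.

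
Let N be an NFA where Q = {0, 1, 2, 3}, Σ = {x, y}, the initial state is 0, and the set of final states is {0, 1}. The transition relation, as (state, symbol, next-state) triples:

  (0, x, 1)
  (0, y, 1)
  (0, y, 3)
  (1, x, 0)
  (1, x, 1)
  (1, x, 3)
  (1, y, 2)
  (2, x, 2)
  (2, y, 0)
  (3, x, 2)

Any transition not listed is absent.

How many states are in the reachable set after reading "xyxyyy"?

1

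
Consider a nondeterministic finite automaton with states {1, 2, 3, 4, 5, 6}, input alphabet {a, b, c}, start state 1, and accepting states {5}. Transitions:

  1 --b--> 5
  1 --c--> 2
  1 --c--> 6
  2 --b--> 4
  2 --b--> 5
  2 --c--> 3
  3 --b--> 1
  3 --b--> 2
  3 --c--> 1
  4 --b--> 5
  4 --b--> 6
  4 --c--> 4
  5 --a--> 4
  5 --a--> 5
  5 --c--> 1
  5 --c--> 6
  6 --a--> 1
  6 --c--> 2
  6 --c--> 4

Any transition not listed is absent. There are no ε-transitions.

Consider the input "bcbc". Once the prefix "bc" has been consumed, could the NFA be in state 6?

Yes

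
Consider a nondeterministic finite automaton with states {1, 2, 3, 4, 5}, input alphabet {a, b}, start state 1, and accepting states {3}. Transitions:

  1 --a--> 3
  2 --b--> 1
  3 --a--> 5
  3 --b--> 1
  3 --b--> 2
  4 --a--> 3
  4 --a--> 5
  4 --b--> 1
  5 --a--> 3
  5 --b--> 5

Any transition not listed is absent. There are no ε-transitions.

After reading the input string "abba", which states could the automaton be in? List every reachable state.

{3}

Start in {1}.
Read 'a': {1} → {3}.
Read 'b': {3} → {1, 2}.
Read 'b': {1, 2} → {1}.
Read 'a': {1} → {3}.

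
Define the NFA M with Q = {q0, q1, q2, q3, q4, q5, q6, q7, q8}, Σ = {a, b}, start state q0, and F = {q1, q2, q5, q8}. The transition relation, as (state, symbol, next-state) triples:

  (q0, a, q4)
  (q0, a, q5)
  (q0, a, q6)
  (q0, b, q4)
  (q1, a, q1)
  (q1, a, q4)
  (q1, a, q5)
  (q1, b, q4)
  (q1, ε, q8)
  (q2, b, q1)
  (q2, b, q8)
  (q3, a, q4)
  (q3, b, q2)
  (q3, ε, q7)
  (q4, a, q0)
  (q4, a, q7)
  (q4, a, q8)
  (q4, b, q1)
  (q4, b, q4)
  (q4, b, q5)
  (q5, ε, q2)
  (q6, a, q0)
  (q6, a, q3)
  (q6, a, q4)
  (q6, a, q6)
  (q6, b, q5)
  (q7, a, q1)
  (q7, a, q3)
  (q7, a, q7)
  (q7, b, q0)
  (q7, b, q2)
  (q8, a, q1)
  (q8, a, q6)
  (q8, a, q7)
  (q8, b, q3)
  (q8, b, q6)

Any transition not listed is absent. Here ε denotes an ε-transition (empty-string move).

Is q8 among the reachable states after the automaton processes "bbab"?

Start in {q0}.
Read 'b': {q0} → {q4}.
Read 'b': {q4} → {q1, q2, q4, q5, q8}.
Read 'a': {q1, q2, q4, q5, q8} → {q0, q1, q2, q4, q5, q6, q7, q8}.
Read 'b': {q0, q1, q2, q4, q5, q6, q7, q8} → {q0, q1, q2, q3, q4, q5, q6, q7, q8}.
State q8 is in {q0, q1, q2, q3, q4, q5, q6, q7, q8}.

Yes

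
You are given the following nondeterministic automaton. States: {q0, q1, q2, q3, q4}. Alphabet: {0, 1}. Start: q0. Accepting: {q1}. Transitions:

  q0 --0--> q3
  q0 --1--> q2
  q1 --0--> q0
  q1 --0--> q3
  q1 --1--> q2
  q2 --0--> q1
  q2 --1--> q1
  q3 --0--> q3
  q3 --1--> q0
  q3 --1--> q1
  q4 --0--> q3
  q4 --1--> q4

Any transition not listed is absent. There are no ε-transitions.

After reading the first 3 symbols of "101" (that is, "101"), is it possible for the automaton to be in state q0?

Start in {q0}.
Read '1': q0→{q2}; now {q2}.
Read '0': q2→{q1}; now {q1}.
Read '1': q1→{q2}; now {q2}.
State q0 is not in {q2}.

No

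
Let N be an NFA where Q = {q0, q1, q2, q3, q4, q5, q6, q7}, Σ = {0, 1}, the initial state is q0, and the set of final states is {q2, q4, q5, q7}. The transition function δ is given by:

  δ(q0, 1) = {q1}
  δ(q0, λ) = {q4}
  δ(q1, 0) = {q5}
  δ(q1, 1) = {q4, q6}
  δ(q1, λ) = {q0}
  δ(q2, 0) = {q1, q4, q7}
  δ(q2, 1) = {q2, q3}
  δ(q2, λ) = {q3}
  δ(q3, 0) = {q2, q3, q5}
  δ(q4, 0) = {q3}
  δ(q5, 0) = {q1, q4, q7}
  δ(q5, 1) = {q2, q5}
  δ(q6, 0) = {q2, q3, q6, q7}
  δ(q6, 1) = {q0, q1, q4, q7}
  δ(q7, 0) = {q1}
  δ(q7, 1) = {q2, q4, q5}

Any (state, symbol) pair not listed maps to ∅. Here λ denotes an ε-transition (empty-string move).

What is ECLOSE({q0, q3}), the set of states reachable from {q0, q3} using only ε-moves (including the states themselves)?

{q0, q3, q4}

Begin with {q0, q3}.
ε-move q0 → q4; add q4.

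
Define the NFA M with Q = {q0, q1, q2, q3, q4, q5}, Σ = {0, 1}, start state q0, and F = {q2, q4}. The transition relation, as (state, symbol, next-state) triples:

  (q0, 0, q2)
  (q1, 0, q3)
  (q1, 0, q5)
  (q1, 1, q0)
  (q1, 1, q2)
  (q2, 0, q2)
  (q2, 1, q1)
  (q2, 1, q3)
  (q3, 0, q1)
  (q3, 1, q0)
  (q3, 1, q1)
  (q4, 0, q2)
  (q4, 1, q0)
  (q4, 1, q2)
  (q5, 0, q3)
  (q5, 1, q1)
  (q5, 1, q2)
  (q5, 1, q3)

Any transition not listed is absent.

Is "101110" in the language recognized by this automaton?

No

Start in {q0}.
Read '1': q0→∅; now ∅.
The set is empty and remains empty for the remaining 5 symbols.
The final set ∅ contains no accepting state.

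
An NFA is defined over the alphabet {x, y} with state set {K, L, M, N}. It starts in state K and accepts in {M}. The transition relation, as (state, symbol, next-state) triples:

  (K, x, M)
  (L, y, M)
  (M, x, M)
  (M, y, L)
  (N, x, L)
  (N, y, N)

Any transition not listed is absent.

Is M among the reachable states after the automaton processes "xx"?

Start in {K}.
Read 'x': K→{M}; now {M}.
Read 'x': M→{M}; now {M}.
State M is in {M}.

Yes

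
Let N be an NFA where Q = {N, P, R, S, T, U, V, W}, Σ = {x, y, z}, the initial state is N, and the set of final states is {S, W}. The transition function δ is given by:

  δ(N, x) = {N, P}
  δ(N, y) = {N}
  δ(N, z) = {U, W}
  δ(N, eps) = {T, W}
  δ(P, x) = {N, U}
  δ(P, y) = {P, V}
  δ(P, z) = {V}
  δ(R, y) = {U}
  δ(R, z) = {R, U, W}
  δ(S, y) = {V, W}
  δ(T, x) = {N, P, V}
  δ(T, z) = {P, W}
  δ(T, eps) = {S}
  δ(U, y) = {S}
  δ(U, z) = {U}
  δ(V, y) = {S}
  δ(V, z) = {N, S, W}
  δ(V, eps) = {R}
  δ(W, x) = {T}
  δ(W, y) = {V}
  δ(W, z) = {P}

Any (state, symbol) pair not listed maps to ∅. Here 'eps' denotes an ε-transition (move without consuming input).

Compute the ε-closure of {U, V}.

Begin with {U, V}.
ε-move V → R; add R.

{R, U, V}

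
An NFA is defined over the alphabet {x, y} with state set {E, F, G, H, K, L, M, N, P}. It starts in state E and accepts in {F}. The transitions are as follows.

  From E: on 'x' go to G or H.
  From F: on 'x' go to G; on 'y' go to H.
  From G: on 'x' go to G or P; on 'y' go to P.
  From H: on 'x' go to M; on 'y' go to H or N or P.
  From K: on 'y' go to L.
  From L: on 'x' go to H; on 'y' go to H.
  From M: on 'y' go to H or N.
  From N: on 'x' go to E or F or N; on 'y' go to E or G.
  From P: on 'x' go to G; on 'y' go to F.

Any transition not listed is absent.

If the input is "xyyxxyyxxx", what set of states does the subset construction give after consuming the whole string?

Start in {E}.
Read 'x': E→{G, H}; now {G, H}.
Read 'y': G→{P}, H→{H, N, P}; now {H, N, P}.
Read 'y': H→{H, N, P}, N→{E, G}, P→{F}; now {E, F, G, H, N, P}.
Read 'x': E→{G, H}, F→{G}, G→{G, P}, H→{M}, N→{E, F, N}, P→{G}; now {E, F, G, H, M, N, P}.
Read 'x': E→{G, H}, F→{G}, G→{G, P}, H→{M}, M→∅, N→{E, F, N}, P→{G}; now {E, F, G, H, M, N, P}.
Read 'y': E→∅, F→{H}, G→{P}, H→{H, N, P}, M→{H, N}, N→{E, G}, P→{F}; now {E, F, G, H, N, P}.
Read 'y': E→∅, F→{H}, G→{P}, H→{H, N, P}, N→{E, G}, P→{F}; now {E, F, G, H, N, P}.
Read 'x': E→{G, H}, F→{G}, G→{G, P}, H→{M}, N→{E, F, N}, P→{G}; now {E, F, G, H, M, N, P}.
Read 'x': E→{G, H}, F→{G}, G→{G, P}, H→{M}, M→∅, N→{E, F, N}, P→{G}; now {E, F, G, H, M, N, P}.
Read 'x': E→{G, H}, F→{G}, G→{G, P}, H→{M}, M→∅, N→{E, F, N}, P→{G}; now {E, F, G, H, M, N, P}.

{E, F, G, H, M, N, P}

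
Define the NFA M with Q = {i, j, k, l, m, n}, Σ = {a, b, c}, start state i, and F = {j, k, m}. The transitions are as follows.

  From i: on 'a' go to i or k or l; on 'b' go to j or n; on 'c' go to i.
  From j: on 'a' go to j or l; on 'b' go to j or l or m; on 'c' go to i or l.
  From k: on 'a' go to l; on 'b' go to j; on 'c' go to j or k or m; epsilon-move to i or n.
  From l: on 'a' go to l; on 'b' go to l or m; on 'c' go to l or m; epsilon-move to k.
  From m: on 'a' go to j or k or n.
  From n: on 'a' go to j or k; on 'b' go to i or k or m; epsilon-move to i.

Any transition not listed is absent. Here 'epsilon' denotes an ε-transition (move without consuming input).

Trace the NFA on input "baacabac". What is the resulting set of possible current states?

{i, j, k, l, m, n}

Start in {i}.
Read 'b': i→{j, n}; union {j, n}; ε-closure = {i, j, n}.
Read 'a': i→{i, k, l}, j→{j, l}, n→{j, k}; union {i, j, k, l}; ε-closure = {i, j, k, l, n}.
Read 'a': i→{i, k, l}, j→{j, l}, k→{l}, l→{l}, n→{j, k}; union {i, j, k, l}; ε-closure = {i, j, k, l, n}.
Read 'c': i→{i}, j→{i, l}, k→{j, k, m}, l→{l, m}, n→∅; union {i, j, k, l, m}; ε-closure = {i, j, k, l, m, n}.
Read 'a': i→{i, k, l}, j→{j, l}, k→{l}, l→{l}, m→{j, k, n}, n→{j, k}; now {i, j, k, l, n}.
Read 'b': i→{j, n}, j→{j, l, m}, k→{j}, l→{l, m}, n→{i, k, m}; now {i, j, k, l, m, n}.
Read 'a': i→{i, k, l}, j→{j, l}, k→{l}, l→{l}, m→{j, k, n}, n→{j, k}; now {i, j, k, l, n}.
Read 'c': i→{i}, j→{i, l}, k→{j, k, m}, l→{l, m}, n→∅; union {i, j, k, l, m}; ε-closure = {i, j, k, l, m, n}.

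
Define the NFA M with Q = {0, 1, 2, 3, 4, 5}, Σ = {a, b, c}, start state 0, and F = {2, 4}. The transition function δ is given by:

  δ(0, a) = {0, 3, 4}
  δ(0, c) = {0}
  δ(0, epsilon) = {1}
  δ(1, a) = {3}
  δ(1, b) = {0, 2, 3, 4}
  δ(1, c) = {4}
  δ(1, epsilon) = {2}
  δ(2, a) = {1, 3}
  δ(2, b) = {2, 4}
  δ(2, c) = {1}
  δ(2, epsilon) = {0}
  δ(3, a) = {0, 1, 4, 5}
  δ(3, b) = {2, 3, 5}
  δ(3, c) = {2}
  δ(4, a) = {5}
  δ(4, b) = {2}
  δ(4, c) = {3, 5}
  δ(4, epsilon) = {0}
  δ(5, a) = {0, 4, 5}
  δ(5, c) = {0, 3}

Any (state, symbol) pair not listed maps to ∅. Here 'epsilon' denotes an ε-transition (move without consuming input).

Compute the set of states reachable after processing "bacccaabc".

Start: ε-closure({0}) = {0, 1, 2}.
Read 'b': 0→∅, 1→{0, 2, 3, 4}, 2→{2, 4}; union {0, 2, 3, 4}; ε-closure = {0, 1, 2, 3, 4}.
Read 'a': 0→{0, 3, 4}, 1→{3}, 2→{1, 3}, 3→{0, 1, 4, 5}, 4→{5}; union {0, 1, 3, 4, 5}; ε-closure = {0, 1, 2, 3, 4, 5}.
Read 'c': 0→{0}, 1→{4}, 2→{1}, 3→{2}, 4→{3, 5}, 5→{0, 3}; now {0, 1, 2, 3, 4, 5}.
Read 'c': 0→{0}, 1→{4}, 2→{1}, 3→{2}, 4→{3, 5}, 5→{0, 3}; now {0, 1, 2, 3, 4, 5}.
Read 'c': 0→{0}, 1→{4}, 2→{1}, 3→{2}, 4→{3, 5}, 5→{0, 3}; now {0, 1, 2, 3, 4, 5}.
Read 'a': 0→{0, 3, 4}, 1→{3}, 2→{1, 3}, 3→{0, 1, 4, 5}, 4→{5}, 5→{0, 4, 5}; union {0, 1, 3, 4, 5}; ε-closure = {0, 1, 2, 3, 4, 5}.
Read 'a': 0→{0, 3, 4}, 1→{3}, 2→{1, 3}, 3→{0, 1, 4, 5}, 4→{5}, 5→{0, 4, 5}; union {0, 1, 3, 4, 5}; ε-closure = {0, 1, 2, 3, 4, 5}.
Read 'b': 0→∅, 1→{0, 2, 3, 4}, 2→{2, 4}, 3→{2, 3, 5}, 4→{2}, 5→∅; union {0, 2, 3, 4, 5}; ε-closure = {0, 1, 2, 3, 4, 5}.
Read 'c': 0→{0}, 1→{4}, 2→{1}, 3→{2}, 4→{3, 5}, 5→{0, 3}; now {0, 1, 2, 3, 4, 5}.

{0, 1, 2, 3, 4, 5}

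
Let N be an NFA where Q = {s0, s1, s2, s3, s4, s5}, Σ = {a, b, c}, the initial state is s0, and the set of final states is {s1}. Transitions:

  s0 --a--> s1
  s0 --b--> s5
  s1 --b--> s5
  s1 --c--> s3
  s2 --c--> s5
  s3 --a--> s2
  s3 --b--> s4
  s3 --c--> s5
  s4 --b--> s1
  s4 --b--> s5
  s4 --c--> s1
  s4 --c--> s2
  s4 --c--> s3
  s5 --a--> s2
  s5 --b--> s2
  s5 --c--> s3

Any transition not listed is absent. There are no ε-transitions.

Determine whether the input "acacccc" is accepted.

No

Start in {s0}.
Read 'a': {s0} → {s1}.
Read 'c': {s1} → {s3}.
Read 'a': {s3} → {s2}.
Read 'c': {s2} → {s5}.
Read 'c': {s5} → {s3}.
Read 'c': {s3} → {s5}.
Read 'c': {s5} → {s3}.
The final set {s3} contains no accepting state.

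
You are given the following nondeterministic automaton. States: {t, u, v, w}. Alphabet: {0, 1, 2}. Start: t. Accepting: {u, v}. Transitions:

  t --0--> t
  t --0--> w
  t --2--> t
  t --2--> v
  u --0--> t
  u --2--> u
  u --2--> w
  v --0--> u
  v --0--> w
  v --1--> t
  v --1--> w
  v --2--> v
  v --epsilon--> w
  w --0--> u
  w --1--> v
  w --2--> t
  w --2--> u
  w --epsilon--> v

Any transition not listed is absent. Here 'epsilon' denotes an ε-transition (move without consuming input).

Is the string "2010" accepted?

Start in {t}.
Read '2': {t} → {t, v, w}.
Read '0': {t, v, w} → {t, u, v, w}.
Read '1': {t, u, v, w} → {t, v, w}.
Read '0': {t, v, w} → {t, u, v, w}.
The final set {t, u, v, w} contains the accepting states u, v.

Yes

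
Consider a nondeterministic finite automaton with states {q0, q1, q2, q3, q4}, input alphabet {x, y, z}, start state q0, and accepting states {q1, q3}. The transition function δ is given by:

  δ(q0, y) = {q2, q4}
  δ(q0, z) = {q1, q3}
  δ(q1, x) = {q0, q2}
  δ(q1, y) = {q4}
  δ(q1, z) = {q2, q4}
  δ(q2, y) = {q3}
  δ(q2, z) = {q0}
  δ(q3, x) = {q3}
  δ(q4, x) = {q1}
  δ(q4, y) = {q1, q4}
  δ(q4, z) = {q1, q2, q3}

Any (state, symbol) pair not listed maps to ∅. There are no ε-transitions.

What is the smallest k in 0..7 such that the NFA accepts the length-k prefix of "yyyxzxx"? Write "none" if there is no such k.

Start in {q0}.
Read 'y': {q0} → {q2, q4}.
Read 'y': {q2, q4} → {q1, q3, q4}.
None of the earlier sets intersect F, but {q1, q3, q4} does.

2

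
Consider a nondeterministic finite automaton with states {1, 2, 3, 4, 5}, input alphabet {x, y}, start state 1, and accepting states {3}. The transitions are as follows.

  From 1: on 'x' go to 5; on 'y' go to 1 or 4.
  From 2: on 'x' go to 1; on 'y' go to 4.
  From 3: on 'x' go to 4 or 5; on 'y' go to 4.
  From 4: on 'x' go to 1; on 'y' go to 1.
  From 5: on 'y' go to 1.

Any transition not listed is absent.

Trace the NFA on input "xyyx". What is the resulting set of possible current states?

{1, 5}

Start in {1}.
Read 'x': 1→{5}; now {5}.
Read 'y': 5→{1}; now {1}.
Read 'y': 1→{1, 4}; now {1, 4}.
Read 'x': 1→{5}, 4→{1}; now {1, 5}.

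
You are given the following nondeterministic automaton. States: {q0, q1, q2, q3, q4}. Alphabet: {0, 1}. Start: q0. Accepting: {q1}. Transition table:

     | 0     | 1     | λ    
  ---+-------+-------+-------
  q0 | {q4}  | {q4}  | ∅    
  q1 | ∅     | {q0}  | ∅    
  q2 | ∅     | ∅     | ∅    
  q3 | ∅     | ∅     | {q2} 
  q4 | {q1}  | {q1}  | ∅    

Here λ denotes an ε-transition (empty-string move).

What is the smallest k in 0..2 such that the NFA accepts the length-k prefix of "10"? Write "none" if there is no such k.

Start in {q0}.
Read '1': {q0} → {q4}.
Read '0': {q4} → {q1}.
None of the earlier sets intersect F, but {q1} does.

2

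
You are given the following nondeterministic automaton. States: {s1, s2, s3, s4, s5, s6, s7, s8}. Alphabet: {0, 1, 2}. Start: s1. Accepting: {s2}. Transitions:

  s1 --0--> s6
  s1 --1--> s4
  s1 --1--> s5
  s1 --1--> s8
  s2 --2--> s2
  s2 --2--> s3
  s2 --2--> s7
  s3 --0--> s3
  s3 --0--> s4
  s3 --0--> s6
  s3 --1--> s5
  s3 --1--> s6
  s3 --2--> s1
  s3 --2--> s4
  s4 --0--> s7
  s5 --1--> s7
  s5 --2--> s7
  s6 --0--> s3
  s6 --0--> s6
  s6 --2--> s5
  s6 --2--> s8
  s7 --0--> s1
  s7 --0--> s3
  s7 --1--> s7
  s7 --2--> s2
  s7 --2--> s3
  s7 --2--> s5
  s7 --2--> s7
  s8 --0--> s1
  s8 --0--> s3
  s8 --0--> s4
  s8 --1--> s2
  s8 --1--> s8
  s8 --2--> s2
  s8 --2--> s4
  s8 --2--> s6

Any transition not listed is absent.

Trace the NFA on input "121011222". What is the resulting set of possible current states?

{s1, s2, s3, s4, s5, s6, s7}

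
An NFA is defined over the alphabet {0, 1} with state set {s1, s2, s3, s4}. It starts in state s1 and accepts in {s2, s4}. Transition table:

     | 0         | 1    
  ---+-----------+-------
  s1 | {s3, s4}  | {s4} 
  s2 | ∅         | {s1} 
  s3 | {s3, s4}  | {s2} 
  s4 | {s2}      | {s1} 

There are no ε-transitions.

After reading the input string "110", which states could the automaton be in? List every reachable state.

Start in {s1}.
Read '1': {s1} → {s4}.
Read '1': {s4} → {s1}.
Read '0': {s1} → {s3, s4}.

{s3, s4}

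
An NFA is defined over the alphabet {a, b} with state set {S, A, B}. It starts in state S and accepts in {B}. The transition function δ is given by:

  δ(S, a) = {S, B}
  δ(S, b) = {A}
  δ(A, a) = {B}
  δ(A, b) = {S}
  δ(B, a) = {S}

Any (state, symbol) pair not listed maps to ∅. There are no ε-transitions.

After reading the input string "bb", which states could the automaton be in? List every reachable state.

{S}

Start in {S}.
Read 'b': {S} → {A}.
Read 'b': {A} → {S}.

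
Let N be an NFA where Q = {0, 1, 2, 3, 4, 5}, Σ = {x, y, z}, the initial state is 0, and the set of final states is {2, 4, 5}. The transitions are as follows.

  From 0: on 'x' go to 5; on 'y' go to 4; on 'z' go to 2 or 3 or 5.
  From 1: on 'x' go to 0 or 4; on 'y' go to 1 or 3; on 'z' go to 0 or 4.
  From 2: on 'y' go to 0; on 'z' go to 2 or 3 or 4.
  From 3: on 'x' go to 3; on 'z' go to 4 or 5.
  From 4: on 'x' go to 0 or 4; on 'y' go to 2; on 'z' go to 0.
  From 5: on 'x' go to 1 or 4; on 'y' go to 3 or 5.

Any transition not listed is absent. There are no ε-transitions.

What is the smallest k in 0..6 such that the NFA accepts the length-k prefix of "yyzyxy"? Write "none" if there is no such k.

Start in {0}.
Read 'y': 0→{4}; now {4}.
None of the earlier sets intersect F, but {4} does.

1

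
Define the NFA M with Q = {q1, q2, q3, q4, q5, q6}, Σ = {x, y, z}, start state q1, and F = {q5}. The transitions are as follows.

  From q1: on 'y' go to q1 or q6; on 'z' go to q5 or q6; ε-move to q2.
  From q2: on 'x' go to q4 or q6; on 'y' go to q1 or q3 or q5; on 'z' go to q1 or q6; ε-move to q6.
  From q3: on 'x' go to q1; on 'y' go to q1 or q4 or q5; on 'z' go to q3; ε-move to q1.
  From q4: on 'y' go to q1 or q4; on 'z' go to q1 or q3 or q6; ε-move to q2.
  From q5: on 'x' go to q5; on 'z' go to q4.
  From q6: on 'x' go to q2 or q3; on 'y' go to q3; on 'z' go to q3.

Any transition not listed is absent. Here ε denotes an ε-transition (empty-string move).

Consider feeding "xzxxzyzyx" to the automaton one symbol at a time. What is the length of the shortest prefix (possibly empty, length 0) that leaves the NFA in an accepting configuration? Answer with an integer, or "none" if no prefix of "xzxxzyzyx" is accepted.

2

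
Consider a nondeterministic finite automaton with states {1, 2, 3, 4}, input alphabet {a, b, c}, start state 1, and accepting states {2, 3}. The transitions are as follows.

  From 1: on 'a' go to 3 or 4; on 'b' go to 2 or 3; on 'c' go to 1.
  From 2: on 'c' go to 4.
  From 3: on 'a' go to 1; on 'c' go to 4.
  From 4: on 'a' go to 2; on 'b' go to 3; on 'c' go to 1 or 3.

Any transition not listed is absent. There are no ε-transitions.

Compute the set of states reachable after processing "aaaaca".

Start in {1}.
Read 'a': 1→{3, 4}; now {3, 4}.
Read 'a': 3→{1}, 4→{2}; now {1, 2}.
Read 'a': 1→{3, 4}, 2→∅; now {3, 4}.
Read 'a': 3→{1}, 4→{2}; now {1, 2}.
Read 'c': 1→{1}, 2→{4}; now {1, 4}.
Read 'a': 1→{3, 4}, 4→{2}; now {2, 3, 4}.

{2, 3, 4}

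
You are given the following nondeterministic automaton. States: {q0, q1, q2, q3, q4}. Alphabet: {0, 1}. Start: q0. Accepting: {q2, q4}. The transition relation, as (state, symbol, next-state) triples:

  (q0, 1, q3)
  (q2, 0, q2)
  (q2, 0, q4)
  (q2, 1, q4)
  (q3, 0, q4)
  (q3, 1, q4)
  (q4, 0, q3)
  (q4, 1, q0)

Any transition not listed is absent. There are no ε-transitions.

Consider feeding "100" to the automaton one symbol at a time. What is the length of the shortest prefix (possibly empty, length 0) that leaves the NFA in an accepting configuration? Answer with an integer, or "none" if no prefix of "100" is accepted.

2

Start in {q0}.
Read '1': {q0} → {q3}.
Read '0': {q3} → {q4}.
None of the earlier sets intersect F, but {q4} does.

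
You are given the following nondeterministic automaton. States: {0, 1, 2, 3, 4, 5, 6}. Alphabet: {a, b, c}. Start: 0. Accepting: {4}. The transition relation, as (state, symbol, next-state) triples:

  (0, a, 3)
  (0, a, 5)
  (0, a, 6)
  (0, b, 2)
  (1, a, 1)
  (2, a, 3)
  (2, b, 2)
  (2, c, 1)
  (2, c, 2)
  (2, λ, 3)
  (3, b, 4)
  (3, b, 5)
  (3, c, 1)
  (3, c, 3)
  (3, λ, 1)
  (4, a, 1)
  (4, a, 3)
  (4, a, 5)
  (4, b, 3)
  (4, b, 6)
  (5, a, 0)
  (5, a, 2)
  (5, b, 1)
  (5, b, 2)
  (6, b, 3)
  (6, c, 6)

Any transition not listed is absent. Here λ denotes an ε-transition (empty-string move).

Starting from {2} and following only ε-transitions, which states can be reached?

{1, 2, 3}

Begin with {2}.
ε-move 2 → 3; add 3.
ε-move 3 → 1; add 1.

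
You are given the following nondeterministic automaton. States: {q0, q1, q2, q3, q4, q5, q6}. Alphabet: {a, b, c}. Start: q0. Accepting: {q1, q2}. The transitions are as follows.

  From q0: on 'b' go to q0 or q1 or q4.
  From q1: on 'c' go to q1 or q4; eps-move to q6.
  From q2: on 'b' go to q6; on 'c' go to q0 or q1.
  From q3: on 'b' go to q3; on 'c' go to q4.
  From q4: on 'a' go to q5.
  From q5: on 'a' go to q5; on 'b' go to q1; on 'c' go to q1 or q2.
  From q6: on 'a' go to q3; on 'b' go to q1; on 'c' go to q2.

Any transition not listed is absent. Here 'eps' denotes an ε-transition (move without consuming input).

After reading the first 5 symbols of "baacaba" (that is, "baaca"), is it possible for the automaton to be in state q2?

Start in {q0}.
Read 'b': {q0} → {q0, q1, q4, q6}.
Read 'a': {q0, q1, q4, q6} → {q3, q5}.
Read 'a': {q3, q5} → {q5}.
Read 'c': {q5} → {q1, q2, q6}.
Read 'a': {q1, q2, q6} → {q3}.
State q2 is not in {q3}.

No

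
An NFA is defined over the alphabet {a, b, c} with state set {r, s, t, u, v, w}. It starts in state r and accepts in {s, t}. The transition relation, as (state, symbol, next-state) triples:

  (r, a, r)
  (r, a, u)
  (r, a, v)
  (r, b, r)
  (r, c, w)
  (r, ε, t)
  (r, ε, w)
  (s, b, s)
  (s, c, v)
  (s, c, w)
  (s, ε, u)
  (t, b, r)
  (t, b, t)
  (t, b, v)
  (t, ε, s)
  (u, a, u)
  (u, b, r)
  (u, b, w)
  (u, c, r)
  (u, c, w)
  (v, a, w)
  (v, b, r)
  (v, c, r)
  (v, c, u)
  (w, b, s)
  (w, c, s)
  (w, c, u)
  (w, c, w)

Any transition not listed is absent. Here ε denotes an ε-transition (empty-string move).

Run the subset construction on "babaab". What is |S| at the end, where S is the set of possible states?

6

Start: ε-closure({r}) = {r, s, t, u, w}.
Read 'b': r→{r}, s→{s}, t→{r, t, v}, u→{r, w}, w→{s}; union {r, s, t, v, w}; ε-closure = {r, s, t, u, v, w}.
Read 'a': r→{r, u, v}, s→∅, t→∅, u→{u}, v→{w}, w→∅; union {r, u, v, w}; ε-closure = {r, s, t, u, v, w}.
Read 'b': r→{r}, s→{s}, t→{r, t, v}, u→{r, w}, v→{r}, w→{s}; union {r, s, t, v, w}; ε-closure = {r, s, t, u, v, w}.
Read 'a': r→{r, u, v}, s→∅, t→∅, u→{u}, v→{w}, w→∅; union {r, u, v, w}; ε-closure = {r, s, t, u, v, w}.
Read 'a': r→{r, u, v}, s→∅, t→∅, u→{u}, v→{w}, w→∅; union {r, u, v, w}; ε-closure = {r, s, t, u, v, w}.
Read 'b': r→{r}, s→{s}, t→{r, t, v}, u→{r, w}, v→{r}, w→{s}; union {r, s, t, v, w}; ε-closure = {r, s, t, u, v, w}.
That set has 6 states.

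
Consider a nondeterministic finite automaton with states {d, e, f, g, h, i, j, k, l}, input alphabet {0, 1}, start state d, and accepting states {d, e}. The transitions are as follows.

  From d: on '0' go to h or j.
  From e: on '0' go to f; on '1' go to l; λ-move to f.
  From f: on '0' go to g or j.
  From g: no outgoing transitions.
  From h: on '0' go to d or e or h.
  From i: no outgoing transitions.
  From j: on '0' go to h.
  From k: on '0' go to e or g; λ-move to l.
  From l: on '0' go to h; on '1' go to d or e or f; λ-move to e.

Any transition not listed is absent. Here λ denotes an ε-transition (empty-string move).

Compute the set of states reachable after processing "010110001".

∅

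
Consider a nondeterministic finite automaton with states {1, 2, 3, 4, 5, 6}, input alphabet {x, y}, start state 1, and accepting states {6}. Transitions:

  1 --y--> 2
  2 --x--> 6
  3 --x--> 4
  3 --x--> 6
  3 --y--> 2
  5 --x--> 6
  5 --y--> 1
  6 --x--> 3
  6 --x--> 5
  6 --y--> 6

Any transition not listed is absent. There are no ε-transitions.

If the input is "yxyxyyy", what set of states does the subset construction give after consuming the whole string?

∅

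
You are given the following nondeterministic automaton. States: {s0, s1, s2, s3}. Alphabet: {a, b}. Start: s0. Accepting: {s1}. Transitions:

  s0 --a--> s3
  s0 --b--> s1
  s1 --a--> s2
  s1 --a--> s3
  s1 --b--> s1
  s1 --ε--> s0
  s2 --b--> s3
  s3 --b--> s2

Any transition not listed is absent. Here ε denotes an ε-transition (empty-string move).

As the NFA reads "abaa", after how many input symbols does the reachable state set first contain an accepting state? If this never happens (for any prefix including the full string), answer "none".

Start in {s0}.
Read 'a': s0→{s3}; now {s3}.
Read 'b': s3→{s2}; now {s2}.
Read 'a': s2→∅; now ∅.
The set is empty and remains empty for the remaining 1 symbol.
No reachable set along the way intersects F.

none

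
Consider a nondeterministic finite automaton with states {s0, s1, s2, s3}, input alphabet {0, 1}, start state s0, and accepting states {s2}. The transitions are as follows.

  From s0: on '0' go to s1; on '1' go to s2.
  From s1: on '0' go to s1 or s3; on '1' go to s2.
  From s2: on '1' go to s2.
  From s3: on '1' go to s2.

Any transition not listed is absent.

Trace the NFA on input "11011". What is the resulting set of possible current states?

Start in {s0}.
Read '1': {s0} → {s2}.
Read '1': {s2} → {s2}.
Read '0': {s2} → ∅.
The set is empty and remains empty for the remaining 2 symbols.

∅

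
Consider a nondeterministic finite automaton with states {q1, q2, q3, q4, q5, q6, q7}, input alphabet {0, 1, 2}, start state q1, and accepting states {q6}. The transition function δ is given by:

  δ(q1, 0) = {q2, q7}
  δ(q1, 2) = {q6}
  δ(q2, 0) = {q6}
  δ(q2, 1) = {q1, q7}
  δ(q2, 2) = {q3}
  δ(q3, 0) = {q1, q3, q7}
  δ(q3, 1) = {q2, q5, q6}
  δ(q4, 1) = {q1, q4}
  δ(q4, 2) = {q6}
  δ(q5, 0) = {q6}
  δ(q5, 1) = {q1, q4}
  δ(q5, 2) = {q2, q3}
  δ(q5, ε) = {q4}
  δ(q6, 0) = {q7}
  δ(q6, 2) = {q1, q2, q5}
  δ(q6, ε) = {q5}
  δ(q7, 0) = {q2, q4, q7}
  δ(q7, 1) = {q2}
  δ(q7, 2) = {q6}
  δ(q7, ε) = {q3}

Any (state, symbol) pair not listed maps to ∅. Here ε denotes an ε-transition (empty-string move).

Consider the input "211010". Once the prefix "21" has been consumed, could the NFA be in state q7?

No

Start in {q1}.
Read '2': q1→{q6}; union {q6}; ε-closure = {q4, q5, q6}.
Read '1': q4→{q1, q4}, q5→{q1, q4}, q6→∅; now {q1, q4}.
State q7 is not in {q1, q4}.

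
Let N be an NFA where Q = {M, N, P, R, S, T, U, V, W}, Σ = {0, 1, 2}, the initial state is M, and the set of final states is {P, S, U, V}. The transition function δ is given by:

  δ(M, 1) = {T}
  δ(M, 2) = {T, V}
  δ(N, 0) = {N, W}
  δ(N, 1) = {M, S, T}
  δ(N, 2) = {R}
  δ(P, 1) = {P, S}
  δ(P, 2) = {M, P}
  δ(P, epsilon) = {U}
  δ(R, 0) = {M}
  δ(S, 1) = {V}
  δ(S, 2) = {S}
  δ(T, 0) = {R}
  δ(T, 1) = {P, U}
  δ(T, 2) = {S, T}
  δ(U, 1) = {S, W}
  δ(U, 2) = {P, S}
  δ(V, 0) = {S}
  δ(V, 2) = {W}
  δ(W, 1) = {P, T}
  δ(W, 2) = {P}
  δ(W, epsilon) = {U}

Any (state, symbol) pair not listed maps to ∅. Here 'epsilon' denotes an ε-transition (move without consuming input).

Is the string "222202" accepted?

Start in {M}.
Read '2': M→{T, V}; now {T, V}.
Read '2': T→{S, T}, V→{W}; union {S, T, W}; ε-closure = {S, T, U, W}.
Read '2': S→{S}, T→{S, T}, U→{P, S}, W→{P}; union {P, S, T}; ε-closure = {P, S, T, U}.
Read '2': P→{M, P}, S→{S}, T→{S, T}, U→{P, S}; union {M, P, S, T}; ε-closure = {M, P, S, T, U}.
Read '0': M→∅, P→∅, S→∅, T→{R}, U→∅; now {R}.
Read '2': R→∅; now ∅.
The final set ∅ contains no accepting state.

No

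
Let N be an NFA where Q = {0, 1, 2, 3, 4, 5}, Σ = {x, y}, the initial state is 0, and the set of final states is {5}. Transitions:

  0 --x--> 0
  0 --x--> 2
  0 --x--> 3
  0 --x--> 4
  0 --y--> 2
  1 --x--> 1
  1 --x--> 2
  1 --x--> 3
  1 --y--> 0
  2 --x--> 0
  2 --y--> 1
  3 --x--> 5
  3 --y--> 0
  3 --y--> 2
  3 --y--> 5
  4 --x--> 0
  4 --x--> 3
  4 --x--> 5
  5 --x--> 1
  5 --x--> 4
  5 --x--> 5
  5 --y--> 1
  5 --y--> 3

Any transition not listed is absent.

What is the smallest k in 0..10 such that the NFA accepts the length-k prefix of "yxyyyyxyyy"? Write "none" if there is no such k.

none

Start in {0}.
Read 'y': {0} → {2}.
Read 'x': {2} → {0}.
Read 'y': {0} → {2}.
Read 'y': {2} → {1}.
Read 'y': {1} → {0}.
Read 'y': {0} → {2}.
Read 'x': {2} → {0}.
Read 'y': {0} → {2}.
Read 'y': {2} → {1}.
Read 'y': {1} → {0}.
No reachable set along the way intersects F.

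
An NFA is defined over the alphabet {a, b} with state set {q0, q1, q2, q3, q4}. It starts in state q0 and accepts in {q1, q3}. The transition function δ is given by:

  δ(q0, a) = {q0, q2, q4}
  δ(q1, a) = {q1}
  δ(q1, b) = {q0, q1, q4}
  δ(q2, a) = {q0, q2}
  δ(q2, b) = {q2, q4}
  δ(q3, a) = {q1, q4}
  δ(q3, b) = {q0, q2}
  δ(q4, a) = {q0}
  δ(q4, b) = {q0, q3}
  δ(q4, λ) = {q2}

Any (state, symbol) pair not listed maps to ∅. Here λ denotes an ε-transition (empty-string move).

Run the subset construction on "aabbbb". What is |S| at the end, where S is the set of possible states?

4

Start in {q0}.
Read 'a': q0→{q0, q2, q4}; now {q0, q2, q4}.
Read 'a': q0→{q0, q2, q4}, q2→{q0, q2}, q4→{q0}; now {q0, q2, q4}.
Read 'b': q0→∅, q2→{q2, q4}, q4→{q0, q3}; now {q0, q2, q3, q4}.
Read 'b': q0→∅, q2→{q2, q4}, q3→{q0, q2}, q4→{q0, q3}; now {q0, q2, q3, q4}.
Read 'b': q0→∅, q2→{q2, q4}, q3→{q0, q2}, q4→{q0, q3}; now {q0, q2, q3, q4}.
Read 'b': q0→∅, q2→{q2, q4}, q3→{q0, q2}, q4→{q0, q3}; now {q0, q2, q3, q4}.
That set has 4 states.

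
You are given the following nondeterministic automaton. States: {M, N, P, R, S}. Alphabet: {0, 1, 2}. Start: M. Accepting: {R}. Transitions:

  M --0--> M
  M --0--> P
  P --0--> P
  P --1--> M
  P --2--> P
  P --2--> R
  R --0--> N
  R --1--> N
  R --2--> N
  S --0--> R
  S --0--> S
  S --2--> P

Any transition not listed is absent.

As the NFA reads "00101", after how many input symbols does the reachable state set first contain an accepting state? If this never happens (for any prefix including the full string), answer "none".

none

Start in {M}.
Read '0': {M} → {M, P}.
Read '0': {M, P} → {M, P}.
Read '1': {M, P} → {M}.
Read '0': {M} → {M, P}.
Read '1': {M, P} → {M}.
No reachable set along the way intersects F.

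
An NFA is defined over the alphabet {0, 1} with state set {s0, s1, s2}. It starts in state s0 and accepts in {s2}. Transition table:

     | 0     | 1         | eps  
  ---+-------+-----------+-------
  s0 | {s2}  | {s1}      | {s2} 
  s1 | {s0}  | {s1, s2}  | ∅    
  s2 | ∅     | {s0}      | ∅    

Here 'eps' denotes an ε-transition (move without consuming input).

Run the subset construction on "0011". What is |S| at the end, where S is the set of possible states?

Start: ε-closure({s0}) = {s0, s2}.
Read '0': s0→{s2}, s2→∅; now {s2}.
Read '0': s2→∅; now ∅.
The set is empty and remains empty for the remaining 2 symbols.
That set has 0 states.

0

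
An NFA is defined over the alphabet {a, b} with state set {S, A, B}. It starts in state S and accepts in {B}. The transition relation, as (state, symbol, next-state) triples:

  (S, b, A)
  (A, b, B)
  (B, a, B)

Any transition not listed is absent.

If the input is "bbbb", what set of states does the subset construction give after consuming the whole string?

∅

Start in {S}.
Read 'b': {S} → {A}.
Read 'b': {A} → {B}.
Read 'b': {B} → ∅.
The set is empty and remains empty for the remaining 1 symbol.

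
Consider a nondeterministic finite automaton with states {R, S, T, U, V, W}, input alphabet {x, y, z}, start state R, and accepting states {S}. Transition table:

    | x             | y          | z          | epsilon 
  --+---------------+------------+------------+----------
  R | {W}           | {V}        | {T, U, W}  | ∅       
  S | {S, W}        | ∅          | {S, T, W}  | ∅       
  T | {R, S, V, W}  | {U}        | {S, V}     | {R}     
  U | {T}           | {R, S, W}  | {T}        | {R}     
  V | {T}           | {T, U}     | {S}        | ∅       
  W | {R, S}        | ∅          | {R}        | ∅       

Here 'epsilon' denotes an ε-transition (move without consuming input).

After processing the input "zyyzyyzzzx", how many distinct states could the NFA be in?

Start in {R}.
Read 'z': {R} → {R, T, U, W}.
Read 'y': {R, T, U, W} → {R, S, U, V, W}.
Read 'y': {R, S, U, V, W} → {R, S, T, U, V, W}.
Read 'z': {R, S, T, U, V, W} → {R, S, T, U, V, W}.
Read 'y': {R, S, T, U, V, W} → {R, S, T, U, V, W}.
Read 'y': {R, S, T, U, V, W} → {R, S, T, U, V, W}.
Read 'z': {R, S, T, U, V, W} → {R, S, T, U, V, W}.
Read 'z': {R, S, T, U, V, W} → {R, S, T, U, V, W}.
Read 'z': {R, S, T, U, V, W} → {R, S, T, U, V, W}.
Read 'x': {R, S, T, U, V, W} → {R, S, T, V, W}.
That set has 5 states.

5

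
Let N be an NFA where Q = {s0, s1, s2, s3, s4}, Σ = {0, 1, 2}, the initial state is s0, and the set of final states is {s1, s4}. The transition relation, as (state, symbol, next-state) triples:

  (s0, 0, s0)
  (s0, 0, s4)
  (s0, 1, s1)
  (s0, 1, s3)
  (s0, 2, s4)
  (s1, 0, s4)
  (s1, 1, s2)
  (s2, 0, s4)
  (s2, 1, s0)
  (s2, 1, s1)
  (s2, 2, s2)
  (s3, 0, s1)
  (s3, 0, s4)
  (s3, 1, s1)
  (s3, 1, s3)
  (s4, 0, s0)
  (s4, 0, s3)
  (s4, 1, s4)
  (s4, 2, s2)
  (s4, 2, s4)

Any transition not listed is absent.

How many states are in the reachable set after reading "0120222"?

2

Start in {s0}.
Read '0': {s0} → {s0, s4}.
Read '1': {s0, s4} → {s1, s3, s4}.
Read '2': {s1, s3, s4} → {s2, s4}.
Read '0': {s2, s4} → {s0, s3, s4}.
Read '2': {s0, s3, s4} → {s2, s4}.
Read '2': {s2, s4} → {s2, s4}.
Read '2': {s2, s4} → {s2, s4}.
That set has 2 states.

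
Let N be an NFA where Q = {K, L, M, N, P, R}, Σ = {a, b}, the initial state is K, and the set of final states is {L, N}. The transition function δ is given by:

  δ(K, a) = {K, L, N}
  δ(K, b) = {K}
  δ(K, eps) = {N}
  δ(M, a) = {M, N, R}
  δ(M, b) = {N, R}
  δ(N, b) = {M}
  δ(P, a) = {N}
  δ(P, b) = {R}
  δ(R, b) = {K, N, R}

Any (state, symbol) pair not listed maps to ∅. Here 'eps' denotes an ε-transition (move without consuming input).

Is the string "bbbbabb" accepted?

Start: ε-closure({K}) = {K, N}.
Read 'b': {K, N} → {K, M, N}.
Read 'b': {K, M, N} → {K, M, N, R}.
Read 'b': {K, M, N, R} → {K, M, N, R}.
Read 'b': {K, M, N, R} → {K, M, N, R}.
Read 'a': {K, M, N, R} → {K, L, M, N, R}.
Read 'b': {K, L, M, N, R} → {K, M, N, R}.
Read 'b': {K, M, N, R} → {K, M, N, R}.
The final set {K, M, N, R} contains the accepting state N.

Yes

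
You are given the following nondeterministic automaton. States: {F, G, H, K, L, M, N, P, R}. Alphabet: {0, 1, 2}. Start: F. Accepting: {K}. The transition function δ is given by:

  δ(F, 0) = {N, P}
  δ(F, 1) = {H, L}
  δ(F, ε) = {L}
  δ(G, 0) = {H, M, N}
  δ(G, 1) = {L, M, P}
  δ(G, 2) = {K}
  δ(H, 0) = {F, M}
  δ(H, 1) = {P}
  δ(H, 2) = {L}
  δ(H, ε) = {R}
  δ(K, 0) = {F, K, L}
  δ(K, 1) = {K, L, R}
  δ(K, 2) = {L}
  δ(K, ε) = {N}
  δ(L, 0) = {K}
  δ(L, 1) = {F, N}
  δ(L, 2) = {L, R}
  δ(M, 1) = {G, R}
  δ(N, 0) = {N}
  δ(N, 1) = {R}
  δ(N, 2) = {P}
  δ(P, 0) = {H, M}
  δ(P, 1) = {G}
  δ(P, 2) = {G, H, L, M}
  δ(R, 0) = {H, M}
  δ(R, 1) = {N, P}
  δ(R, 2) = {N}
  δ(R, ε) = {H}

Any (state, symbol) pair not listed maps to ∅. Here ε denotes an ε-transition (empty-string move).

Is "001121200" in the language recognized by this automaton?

Yes

Start: ε-closure({F}) = {F, L}.
Read '0': F→{N, P}, L→{K}; now {K, N, P}.
Read '0': K→{F, K, L}, N→{N}, P→{H, M}; union {F, H, K, L, M, N}; ε-closure = {F, H, K, L, M, N, R}.
Read '1': F→{H, L}, H→{P}, K→{K, L, R}, L→{F, N}, M→{G, R}, N→{R}, R→{N, P}; now {F, G, H, K, L, N, P, R}.
Read '1': F→{H, L}, G→{L, M, P}, H→{P}, K→{K, L, R}, L→{F, N}, N→{R}, P→{G}, R→{N, P}; now {F, G, H, K, L, M, N, P, R}.
Read '2': F→∅, G→{K}, H→{L}, K→{L}, L→{L, R}, M→∅, N→{P}, P→{G, H, L, M}, R→{N}; now {G, H, K, L, M, N, P, R}.
Read '1': G→{L, M, P}, H→{P}, K→{K, L, R}, L→{F, N}, M→{G, R}, N→{R}, P→{G}, R→{N, P}; union {F, G, K, L, M, N, P, R}; ε-closure = {F, G, H, K, L, M, N, P, R}.
Read '2': F→∅, G→{K}, H→{L}, K→{L}, L→{L, R}, M→∅, N→{P}, P→{G, H, L, M}, R→{N}; now {G, H, K, L, M, N, P, R}.
Read '0': G→{H, M, N}, H→{F, M}, K→{F, K, L}, L→{K}, M→∅, N→{N}, P→{H, M}, R→{H, M}; union {F, H, K, L, M, N}; ε-closure = {F, H, K, L, M, N, R}.
Read '0': F→{N, P}, H→{F, M}, K→{F, K, L}, L→{K}, M→∅, N→{N}, R→{H, M}; union {F, H, K, L, M, N, P}; ε-closure = {F, H, K, L, M, N, P, R}.
The final set {F, H, K, L, M, N, P, R} contains the accepting state K.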